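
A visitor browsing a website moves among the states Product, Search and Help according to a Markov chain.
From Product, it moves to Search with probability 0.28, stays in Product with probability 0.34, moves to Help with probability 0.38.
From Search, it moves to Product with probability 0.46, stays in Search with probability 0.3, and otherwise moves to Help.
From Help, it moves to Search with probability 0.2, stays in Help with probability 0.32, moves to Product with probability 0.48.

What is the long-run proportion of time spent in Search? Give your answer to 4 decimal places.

0.2592

Let the stationary distribution be π with π = πP and π_1 + π_2 + π_3 = 1.
π_1 = 0.34·π_1 + 0.46·π_2 + 0.48·π_3
π_2 = 0.28·π_1 + 0.3·π_2 + 0.2·π_3
Solving with the normalization constraint gives π = (0.4165, 0.2592, 0.3243).
So the stationary probability of Search is 0.2592.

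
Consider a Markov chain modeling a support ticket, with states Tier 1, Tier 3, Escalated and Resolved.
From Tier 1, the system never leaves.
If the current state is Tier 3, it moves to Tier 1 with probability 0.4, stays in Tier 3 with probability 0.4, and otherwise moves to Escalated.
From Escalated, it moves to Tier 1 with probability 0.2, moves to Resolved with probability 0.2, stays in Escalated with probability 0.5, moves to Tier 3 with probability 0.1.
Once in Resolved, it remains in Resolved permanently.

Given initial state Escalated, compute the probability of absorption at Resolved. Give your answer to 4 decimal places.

0.4286

Let h(s) be the probability of absorption at Resolved starting from transient state s. Then h(Resolved) = 1 and h(Tier 1) = 0. By first-step analysis:
h(Tier 3) = 0.4·0 + 0.4·h(Tier 3) + 0.2·h(Escalated)
h(Escalated) = 0.2·0 + 0.1·h(Tier 3) + 0.5·h(Escalated) + 0.2·1
Solving: h(Tier 3) = 0.1429, h(Escalated) = 0.4286.
Starting from Escalated, the probability is 0.4286.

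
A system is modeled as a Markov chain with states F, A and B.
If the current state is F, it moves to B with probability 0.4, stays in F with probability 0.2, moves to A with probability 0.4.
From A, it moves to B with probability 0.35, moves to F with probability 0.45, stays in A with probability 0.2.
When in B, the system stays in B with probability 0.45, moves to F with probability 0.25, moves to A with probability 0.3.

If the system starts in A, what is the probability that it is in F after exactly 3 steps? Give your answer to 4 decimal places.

0.3016

Propagate the distribution vector 3 steps from A.
After 0 steps: (0.0000, 1.0000, 0.0000)
After 1 step: (0.4500, 0.2000, 0.3500)
After 2 steps: (0.2675, 0.3250, 0.4075)
After 3 steps: (0.3016, 0.2943, 0.4041)
P(in F after 3 steps) = 0.3016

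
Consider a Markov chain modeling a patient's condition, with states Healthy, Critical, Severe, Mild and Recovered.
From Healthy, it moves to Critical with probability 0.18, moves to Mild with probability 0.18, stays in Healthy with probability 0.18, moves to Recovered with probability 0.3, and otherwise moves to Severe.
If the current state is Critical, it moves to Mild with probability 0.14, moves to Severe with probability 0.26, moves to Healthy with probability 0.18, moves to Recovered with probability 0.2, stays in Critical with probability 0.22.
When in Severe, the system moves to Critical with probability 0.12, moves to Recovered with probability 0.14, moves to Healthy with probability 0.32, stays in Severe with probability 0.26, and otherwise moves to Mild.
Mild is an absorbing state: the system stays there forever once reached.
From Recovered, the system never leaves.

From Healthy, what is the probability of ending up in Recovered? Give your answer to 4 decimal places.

0.5975

Let h(s) be the probability of absorption at Recovered starting from transient state s. Then h(Recovered) = 1 and h(Mild) = 0. By first-step analysis:
h(Healthy) = 0.18·h(Healthy) + 0.18·h(Critical) + 0.16·h(Severe) + 0.18·0 + 0.3·1
h(Critical) = 0.18·h(Healthy) + 0.22·h(Critical) + 0.26·h(Severe) + 0.14·0 + 0.2·1
h(Severe) = 0.32·h(Healthy) + 0.12·h(Critical) + 0.26·h(Severe) + 0.16·0 + 0.14·1
Solving: h(Healthy) = 0.5975, h(Critical) = 0.5745, h(Severe) = 0.5407.
Starting from Healthy, the probability is 0.5975.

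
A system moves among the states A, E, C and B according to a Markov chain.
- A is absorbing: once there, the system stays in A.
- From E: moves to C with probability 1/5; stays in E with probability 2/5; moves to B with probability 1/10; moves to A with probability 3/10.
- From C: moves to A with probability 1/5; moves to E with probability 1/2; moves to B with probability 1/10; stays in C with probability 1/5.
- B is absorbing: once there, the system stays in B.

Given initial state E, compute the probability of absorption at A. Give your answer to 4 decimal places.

Let h(s) be the probability of absorption at A starting from transient state s. Then h(A) = 1 and h(B) = 0. By first-step analysis:
h(E) = 0.3·1 + 0.4·h(E) + 0.2·h(C) + 0.1·0
h(C) = 0.2·1 + 0.5·h(E) + 0.2·h(C) + 0.1·0
Solving: h(E) = 0.7368, h(C) = 0.7105.
Starting from E, the probability is 0.7368.

0.7368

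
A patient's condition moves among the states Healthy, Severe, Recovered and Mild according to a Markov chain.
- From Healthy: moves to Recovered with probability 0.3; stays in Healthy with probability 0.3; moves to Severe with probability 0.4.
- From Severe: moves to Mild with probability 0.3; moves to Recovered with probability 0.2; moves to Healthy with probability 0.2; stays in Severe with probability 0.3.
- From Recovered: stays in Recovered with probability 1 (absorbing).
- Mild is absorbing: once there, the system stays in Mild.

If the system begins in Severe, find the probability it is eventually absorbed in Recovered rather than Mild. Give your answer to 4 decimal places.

Let h(s) be the probability of absorption at Recovered starting from transient state s. Then h(Recovered) = 1 and h(Mild) = 0. By first-step analysis:
h(Healthy) = 0.3·h(Healthy) + 0.4·h(Severe) + 0.3·1
h(Severe) = 0.2·h(Healthy) + 0.3·h(Severe) + 0.2·1 + 0.3·0
Solving: h(Healthy) = 0.7073, h(Severe) = 0.4878.
Starting from Severe, the probability is 0.4878.

0.4878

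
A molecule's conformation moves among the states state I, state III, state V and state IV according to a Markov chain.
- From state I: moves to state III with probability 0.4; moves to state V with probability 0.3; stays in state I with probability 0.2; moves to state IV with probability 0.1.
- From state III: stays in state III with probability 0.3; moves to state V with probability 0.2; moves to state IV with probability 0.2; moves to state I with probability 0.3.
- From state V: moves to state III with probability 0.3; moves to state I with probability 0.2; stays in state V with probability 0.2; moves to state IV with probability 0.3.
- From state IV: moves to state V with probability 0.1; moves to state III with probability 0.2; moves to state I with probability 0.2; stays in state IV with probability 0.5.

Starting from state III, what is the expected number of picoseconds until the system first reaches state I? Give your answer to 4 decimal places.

3.9665

Let t(s) be the expected number of picoseconds to first reach state I from state s, with t(state I) = 0. Conditioning on the first picosecond:
t(state III) = 1 + 0.3·t(state III) + 0.2·t(state V) + 0.2·t(state IV)
t(state V) = 1 + 0.3·t(state III) + 0.2·t(state V) + 0.3·t(state IV)
t(state IV) = 1 + 0.2·t(state III) + 0.1·t(state V) + 0.5·t(state IV)
Solving: t(state III) = 3.9665, t(state V) = 4.4134, t(state IV) = 4.4693.
Expected picoseconds from state III to state I: 3.9665.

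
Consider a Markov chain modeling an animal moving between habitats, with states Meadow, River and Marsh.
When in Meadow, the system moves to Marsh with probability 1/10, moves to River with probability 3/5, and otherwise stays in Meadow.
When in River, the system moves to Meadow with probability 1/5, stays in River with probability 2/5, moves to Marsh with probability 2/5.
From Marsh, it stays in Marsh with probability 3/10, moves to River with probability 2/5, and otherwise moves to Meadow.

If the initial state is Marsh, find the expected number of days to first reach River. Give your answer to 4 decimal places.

Let t(s) be the expected number of days to first reach River from state s, with t(River) = 0. Conditioning on the first day:
t(Meadow) = 1 + 0.3·t(Meadow) + 0.1·t(Marsh)
t(Marsh) = 1 + 0.3·t(Meadow) + 0.3·t(Marsh)
Solving: t(Meadow) = 1.7391, t(Marsh) = 2.1739.
Expected days from Marsh to River: 2.1739.

2.1739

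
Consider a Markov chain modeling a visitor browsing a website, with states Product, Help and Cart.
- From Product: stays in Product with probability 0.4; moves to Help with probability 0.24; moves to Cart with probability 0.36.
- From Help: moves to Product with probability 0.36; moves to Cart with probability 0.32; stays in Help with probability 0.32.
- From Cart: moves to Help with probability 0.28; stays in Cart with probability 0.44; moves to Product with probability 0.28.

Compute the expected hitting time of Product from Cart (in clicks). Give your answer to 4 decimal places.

3.2967

Let t(s) be the expected number of clicks to first reach Product from state s, with t(Product) = 0. Conditioning on the first click:
t(Help) = 1 + 0.32·t(Help) + 0.32·t(Cart)
t(Cart) = 1 + 0.28·t(Help) + 0.44·t(Cart)
Solving: t(Help) = 3.0220, t(Cart) = 3.2967.
Expected clicks from Cart to Product: 3.2967.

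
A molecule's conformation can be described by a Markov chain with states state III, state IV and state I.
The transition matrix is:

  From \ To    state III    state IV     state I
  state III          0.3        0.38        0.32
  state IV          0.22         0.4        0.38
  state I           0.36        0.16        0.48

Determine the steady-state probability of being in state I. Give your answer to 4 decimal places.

0.4022

Let the stationary distribution be π with π = πP and π_1 + π_2 + π_3 = 1.
π_1 = 0.3·π_1 + 0.22·π_2 + 0.36·π_3
π_2 = 0.38·π_1 + 0.4·π_2 + 0.16·π_3
Solving with the normalization constraint gives π = (0.3003, 0.2975, 0.4022).
So the stationary probability of state I is 0.4022.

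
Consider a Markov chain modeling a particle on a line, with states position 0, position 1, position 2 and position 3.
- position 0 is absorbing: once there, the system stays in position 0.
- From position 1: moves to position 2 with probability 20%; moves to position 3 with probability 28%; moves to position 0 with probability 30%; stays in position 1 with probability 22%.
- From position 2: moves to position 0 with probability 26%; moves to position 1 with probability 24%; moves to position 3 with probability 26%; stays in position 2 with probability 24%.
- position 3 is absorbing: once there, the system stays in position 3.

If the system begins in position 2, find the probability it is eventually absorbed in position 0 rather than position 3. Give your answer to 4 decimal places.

0.5044

Let h(s) be the probability of absorption at position 0 starting from transient state s. Then h(position 0) = 1 and h(position 3) = 0. By first-step analysis:
h(position 1) = 0.3·1 + 0.22·h(position 1) + 0.2·h(position 2) + 0.28·0
h(position 2) = 0.26·1 + 0.24·h(position 1) + 0.24·h(position 2) + 0.26·0
Solving: h(position 1) = 0.5140, h(position 2) = 0.5044.
Starting from position 2, the probability is 0.5044.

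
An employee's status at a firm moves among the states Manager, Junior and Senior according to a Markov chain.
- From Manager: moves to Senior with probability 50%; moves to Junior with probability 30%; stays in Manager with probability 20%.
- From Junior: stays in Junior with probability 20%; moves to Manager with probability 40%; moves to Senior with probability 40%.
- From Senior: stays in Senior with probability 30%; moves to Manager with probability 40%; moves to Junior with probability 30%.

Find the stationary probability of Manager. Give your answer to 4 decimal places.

0.3333

Let the stationary distribution be π with π = πP and π_1 + π_2 + π_3 = 1.
π_1 = 0.2·π_1 + 0.4·π_2 + 0.4·π_3
π_2 = 0.3·π_1 + 0.2·π_2 + 0.3·π_3
Solving with the normalization constraint gives π = (0.3333, 0.2727, 0.3939).
So the stationary probability of Manager is 0.3333.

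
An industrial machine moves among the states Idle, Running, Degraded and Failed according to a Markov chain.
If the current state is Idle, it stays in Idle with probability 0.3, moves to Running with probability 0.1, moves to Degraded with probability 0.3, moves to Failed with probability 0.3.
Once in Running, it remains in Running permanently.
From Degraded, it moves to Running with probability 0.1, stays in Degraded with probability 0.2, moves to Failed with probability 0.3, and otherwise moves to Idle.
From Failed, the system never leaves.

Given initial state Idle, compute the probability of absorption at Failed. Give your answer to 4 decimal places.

0.7500

Let h(s) be the probability of absorption at Failed starting from transient state s. Then h(Failed) = 1 and h(Running) = 0. By first-step analysis:
h(Idle) = 0.3·h(Idle) + 0.1·0 + 0.3·h(Degraded) + 0.3·1
h(Degraded) = 0.4·h(Idle) + 0.1·0 + 0.2·h(Degraded) + 0.3·1
Solving: h(Idle) = 0.7500, h(Degraded) = 0.7500.
Starting from Idle, the probability is 0.7500.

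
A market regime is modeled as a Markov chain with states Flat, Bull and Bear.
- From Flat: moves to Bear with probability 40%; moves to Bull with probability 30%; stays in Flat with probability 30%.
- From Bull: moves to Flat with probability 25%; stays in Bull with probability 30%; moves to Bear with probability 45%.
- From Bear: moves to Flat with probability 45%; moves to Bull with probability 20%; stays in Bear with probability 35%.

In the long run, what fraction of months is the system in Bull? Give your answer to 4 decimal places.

0.2607

Let the stationary distribution be π with π = πP and π_1 + π_2 + π_3 = 1.
π_1 = 0.3·π_1 + 0.25·π_2 + 0.45·π_3
π_2 = 0.3·π_1 + 0.3·π_2 + 0.2·π_3
Solving with the normalization constraint gives π = (0.3460, 0.2607, 0.3934).
So the stationary probability of Bull is 0.2607.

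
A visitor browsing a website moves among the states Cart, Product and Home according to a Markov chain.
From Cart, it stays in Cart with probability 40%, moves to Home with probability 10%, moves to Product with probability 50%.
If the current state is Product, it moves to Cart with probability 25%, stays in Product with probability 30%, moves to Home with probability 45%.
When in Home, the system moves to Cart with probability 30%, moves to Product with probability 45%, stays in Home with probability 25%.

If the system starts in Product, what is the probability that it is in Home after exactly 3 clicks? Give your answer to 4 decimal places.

Propagate the distribution vector 3 clicks from Product.
After 0 clicks: (0.0000, 1.0000, 0.0000)
After 1 click: (0.2500, 0.3000, 0.4500)
After 2 clicks: (0.3100, 0.4175, 0.2725)
After 3 clicks: (0.3101, 0.4029, 0.2870)
P(in Home after 3 clicks) = 0.2870

0.2870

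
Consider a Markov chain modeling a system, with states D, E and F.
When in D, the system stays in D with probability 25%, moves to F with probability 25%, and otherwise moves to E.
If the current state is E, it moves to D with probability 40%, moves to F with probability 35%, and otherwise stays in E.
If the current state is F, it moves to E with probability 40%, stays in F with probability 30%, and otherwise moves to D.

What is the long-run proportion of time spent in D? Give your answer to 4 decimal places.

0.3215

Let the stationary distribution be π with π = πP and π_1 + π_2 + π_3 = 1.
π_1 = 0.25·π_1 + 0.4·π_2 + 0.3·π_3
π_2 = 0.5·π_1 + 0.25·π_2 + 0.4·π_3
Solving with the normalization constraint gives π = (0.3215, 0.3758, 0.3027).
So the stationary probability of D is 0.3215.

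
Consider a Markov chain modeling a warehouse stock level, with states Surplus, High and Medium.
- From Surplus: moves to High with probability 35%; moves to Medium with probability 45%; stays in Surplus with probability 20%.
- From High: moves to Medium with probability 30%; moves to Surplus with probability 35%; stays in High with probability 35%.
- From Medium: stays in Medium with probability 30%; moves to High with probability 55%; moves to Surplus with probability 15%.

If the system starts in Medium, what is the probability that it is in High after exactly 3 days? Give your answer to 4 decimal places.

Propagate the distribution vector 3 days from Medium.
After 0 days: (0.0000, 0.0000, 1.0000)
After 1 day: (0.1500, 0.5500, 0.3000)
After 2 days: (0.2675, 0.4100, 0.3225)
After 3 days: (0.2454, 0.4145, 0.3401)
P(in High after 3 days) = 0.4145

0.4145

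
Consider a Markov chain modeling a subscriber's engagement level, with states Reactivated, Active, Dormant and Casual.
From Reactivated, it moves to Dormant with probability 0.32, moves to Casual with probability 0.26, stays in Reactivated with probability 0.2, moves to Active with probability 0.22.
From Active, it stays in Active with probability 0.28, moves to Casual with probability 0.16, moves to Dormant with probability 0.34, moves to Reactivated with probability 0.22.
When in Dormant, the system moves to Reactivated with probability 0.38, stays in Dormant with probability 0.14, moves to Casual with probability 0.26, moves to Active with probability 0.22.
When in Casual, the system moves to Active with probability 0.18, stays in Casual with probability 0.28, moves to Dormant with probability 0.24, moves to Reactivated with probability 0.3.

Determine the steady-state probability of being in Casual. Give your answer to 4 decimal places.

Let the stationary distribution be π with π = πP and π_1 + π_2 + π_3 + π_4 = 1.
π_1 = 0.2·π_1 + 0.22·π_2 + 0.38·π_3 + 0.3·π_4
π_2 = 0.22·π_1 + 0.28·π_2 + 0.22·π_3 + 0.18·π_4
π_3 = 0.32·π_1 + 0.34·π_2 + 0.14·π_3 + 0.24·π_4
Solving with the normalization constraint gives π = (0.2753, 0.2237, 0.2585, 0.2425).
So the stationary probability of Casual is 0.2425.

0.2425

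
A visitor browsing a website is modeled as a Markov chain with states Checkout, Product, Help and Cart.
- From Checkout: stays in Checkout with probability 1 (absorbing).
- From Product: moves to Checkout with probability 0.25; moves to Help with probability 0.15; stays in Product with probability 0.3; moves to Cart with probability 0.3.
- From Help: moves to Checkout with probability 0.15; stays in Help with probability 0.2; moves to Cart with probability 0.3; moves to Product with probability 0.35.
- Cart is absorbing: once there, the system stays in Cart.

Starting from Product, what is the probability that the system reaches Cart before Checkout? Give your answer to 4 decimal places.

Let h(s) be the probability of absorption at Cart starting from transient state s. Then h(Cart) = 1 and h(Checkout) = 0. By first-step analysis:
h(Product) = 0.25·0 + 0.3·h(Product) + 0.15·h(Help) + 0.3·1
h(Help) = 0.15·0 + 0.35·h(Product) + 0.2·h(Help) + 0.3·1
Solving: h(Product) = 0.5616, h(Help) = 0.6207.
Starting from Product, the probability is 0.5616.

0.5616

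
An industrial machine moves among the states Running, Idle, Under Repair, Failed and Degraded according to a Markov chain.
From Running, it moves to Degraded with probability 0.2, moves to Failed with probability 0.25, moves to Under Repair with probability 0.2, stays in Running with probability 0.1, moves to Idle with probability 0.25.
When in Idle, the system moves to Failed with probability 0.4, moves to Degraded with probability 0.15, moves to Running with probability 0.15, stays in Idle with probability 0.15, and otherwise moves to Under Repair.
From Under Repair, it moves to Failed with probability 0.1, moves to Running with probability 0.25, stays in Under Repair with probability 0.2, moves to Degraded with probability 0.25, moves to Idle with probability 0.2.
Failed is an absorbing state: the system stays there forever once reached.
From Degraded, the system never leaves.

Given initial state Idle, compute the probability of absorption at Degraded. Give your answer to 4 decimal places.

0.3485

Let h(s) be the probability of absorption at Degraded starting from transient state s. Then h(Degraded) = 1 and h(Failed) = 0. By first-step analysis:
h(Running) = 0.1·h(Running) + 0.25·h(Idle) + 0.2·h(Under Repair) + 0.25·0 + 0.2·1
h(Idle) = 0.15·h(Running) + 0.15·h(Idle) + 0.15·h(Under Repair) + 0.4·0 + 0.15·1
h(Under Repair) = 0.25·h(Running) + 0.2·h(Idle) + 0.2·h(Under Repair) + 0.1·0 + 0.25·1
Solving: h(Running) = 0.4383, h(Idle) = 0.3485, h(Under Repair) = 0.5366.
Starting from Idle, the probability is 0.3485.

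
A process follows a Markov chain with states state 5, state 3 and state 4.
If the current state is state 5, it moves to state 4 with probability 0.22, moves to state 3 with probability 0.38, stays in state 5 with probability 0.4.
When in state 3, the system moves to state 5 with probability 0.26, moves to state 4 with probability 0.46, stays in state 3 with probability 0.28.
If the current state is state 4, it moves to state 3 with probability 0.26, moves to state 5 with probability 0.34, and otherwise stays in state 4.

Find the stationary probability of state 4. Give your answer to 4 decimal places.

Let the stationary distribution be π with π = πP and π_1 + π_2 + π_3 = 1.
π_1 = 0.4·π_1 + 0.26·π_2 + 0.34·π_3
π_2 = 0.38·π_1 + 0.28·π_2 + 0.26·π_3
Solving with the normalization constraint gives π = (0.3356, 0.3064, 0.3580).
So the stationary probability of state 4 is 0.3580.

0.3580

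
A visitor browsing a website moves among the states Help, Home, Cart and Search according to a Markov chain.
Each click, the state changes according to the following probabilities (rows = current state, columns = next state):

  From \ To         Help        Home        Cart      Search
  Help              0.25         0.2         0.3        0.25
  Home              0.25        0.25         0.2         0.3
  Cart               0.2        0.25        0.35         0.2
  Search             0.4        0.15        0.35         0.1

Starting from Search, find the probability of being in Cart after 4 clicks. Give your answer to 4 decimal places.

Propagate the distribution vector 4 clicks from Search.
After 0 clicks: (0.0000, 0.0000, 0.0000, 1.0000)
After 1 click: (0.4000, 0.1500, 0.3500, 0.1000)
After 2 clicks: (0.2475, 0.2200, 0.3075, 0.2250)
After 3 clicks: (0.2684, 0.2151, 0.3046, 0.2119)
After 4 clicks: (0.2666, 0.2154, 0.3043, 0.2137)
P(in Cart after 4 clicks) = 0.3043

0.3043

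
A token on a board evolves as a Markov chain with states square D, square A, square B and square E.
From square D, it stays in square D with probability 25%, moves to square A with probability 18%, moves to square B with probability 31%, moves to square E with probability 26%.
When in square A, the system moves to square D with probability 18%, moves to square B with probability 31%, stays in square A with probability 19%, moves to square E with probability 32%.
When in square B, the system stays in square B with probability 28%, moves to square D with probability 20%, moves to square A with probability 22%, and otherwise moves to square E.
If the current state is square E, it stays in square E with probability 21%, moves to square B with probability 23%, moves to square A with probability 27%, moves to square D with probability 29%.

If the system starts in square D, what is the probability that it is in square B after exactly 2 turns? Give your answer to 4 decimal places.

0.2799

Propagate the distribution vector 2 turns from square D.
After 0 turns: (1.0000, 0.0000, 0.0000, 0.0000)
After 1 turn: (0.2500, 0.1800, 0.3100, 0.2600)
After 2 turns: (0.2323, 0.2176, 0.2799, 0.2702)
P(in square B after 2 turns) = 0.2799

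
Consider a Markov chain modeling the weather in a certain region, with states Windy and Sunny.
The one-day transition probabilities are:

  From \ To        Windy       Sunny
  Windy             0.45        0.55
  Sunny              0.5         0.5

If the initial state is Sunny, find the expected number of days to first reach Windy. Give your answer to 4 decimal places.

2.0000

Let t(s) be the expected number of days to first reach Windy from state s, with t(Windy) = 0. Conditioning on the first day:
t(Sunny) = 1 + 0.5·t(Sunny)
Solving: t(Sunny) = 2.0000.
Expected days from Sunny to Windy: 2.0000.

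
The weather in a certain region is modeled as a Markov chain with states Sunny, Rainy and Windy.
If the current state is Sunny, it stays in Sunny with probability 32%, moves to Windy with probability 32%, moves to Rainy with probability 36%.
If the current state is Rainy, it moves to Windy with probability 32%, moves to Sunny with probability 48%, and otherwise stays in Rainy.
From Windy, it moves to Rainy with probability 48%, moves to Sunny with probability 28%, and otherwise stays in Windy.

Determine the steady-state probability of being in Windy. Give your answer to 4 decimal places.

0.2963

Let the stationary distribution be π with π = πP and π_1 + π_2 + π_3 = 1.
π_1 = 0.32·π_1 + 0.48·π_2 + 0.28·π_3
π_2 = 0.36·π_1 + 0.2·π_2 + 0.48·π_3
Solving with the normalization constraint gives π = (0.3627, 0.3410, 0.2963).
So the stationary probability of Windy is 0.2963.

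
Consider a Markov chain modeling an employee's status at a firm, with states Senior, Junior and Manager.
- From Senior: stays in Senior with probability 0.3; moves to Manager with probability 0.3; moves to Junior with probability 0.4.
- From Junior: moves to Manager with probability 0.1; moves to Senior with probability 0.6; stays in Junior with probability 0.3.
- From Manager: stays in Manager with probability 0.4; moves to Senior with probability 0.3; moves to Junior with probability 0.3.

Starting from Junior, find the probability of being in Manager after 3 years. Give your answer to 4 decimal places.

0.2530

Propagate the distribution vector 3 years from Junior.
After 0 years: (0.0000, 1.0000, 0.0000)
After 1 year: (0.6000, 0.3000, 0.1000)
After 2 years: (0.3900, 0.3600, 0.2500)
After 3 years: (0.4080, 0.3390, 0.2530)
P(in Manager after 3 years) = 0.2530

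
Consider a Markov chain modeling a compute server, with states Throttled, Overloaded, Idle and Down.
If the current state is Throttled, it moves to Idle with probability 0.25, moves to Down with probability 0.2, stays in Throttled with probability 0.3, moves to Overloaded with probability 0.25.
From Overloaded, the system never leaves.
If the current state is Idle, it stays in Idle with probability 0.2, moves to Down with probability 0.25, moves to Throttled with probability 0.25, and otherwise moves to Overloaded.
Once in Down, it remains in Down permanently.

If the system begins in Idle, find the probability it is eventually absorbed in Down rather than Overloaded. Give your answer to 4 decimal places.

0.4523

Let h(s) be the probability of absorption at Down starting from transient state s. Then h(Down) = 1 and h(Overloaded) = 0. By first-step analysis:
h(Throttled) = 0.3·h(Throttled) + 0.25·0 + 0.25·h(Idle) + 0.2·1
h(Idle) = 0.25·h(Throttled) + 0.3·0 + 0.2·h(Idle) + 0.25·1
Solving: h(Throttled) = 0.4472, h(Idle) = 0.4523.
Starting from Idle, the probability is 0.4523.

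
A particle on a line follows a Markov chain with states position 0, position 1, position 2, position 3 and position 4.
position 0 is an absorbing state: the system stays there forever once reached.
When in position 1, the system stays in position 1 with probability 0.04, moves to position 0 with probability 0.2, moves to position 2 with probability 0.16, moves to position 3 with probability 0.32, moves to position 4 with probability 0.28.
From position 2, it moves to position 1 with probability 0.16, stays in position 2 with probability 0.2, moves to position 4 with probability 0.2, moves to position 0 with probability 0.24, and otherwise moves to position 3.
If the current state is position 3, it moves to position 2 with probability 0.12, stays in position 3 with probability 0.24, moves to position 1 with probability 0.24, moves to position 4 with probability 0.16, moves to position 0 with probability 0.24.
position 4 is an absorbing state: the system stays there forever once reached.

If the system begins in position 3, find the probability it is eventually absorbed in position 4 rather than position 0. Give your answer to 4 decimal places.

Let h(s) be the probability of absorption at position 4 starting from transient state s. Then h(position 4) = 1 and h(position 0) = 0. By first-step analysis:
h(position 1) = 0.2·0 + 0.04·h(position 1) + 0.16·h(position 2) + 0.32·h(position 3) + 0.28·1
h(position 2) = 0.24·0 + 0.16·h(position 1) + 0.2·h(position 2) + 0.2·h(position 3) + 0.2·1
h(position 3) = 0.24·0 + 0.24·h(position 1) + 0.12·h(position 2) + 0.24·h(position 3) + 0.16·1
Solving: h(position 1) = 0.5185, h(position 2) = 0.4657, h(position 3) = 0.4478.
Starting from position 3, the probability is 0.4478.

0.4478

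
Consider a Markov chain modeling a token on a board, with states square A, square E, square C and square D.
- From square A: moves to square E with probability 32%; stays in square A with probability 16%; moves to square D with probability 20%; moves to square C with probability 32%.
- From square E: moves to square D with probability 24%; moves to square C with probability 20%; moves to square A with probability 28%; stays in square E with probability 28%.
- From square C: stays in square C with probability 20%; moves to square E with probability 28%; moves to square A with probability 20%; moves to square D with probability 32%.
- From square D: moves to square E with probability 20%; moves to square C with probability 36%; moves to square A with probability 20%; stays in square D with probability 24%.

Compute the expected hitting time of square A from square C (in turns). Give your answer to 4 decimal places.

4.5326

Let t(s) be the expected number of turns to first reach square A from state s, with t(square A) = 0. Conditioning on the first turn:
t(square E) = 1 + 0.28·t(square E) + 0.2·t(square C) + 0.24·t(square D)
t(square C) = 1 + 0.28·t(square E) + 0.2·t(square C) + 0.32·t(square D)
t(square D) = 1 + 0.2·t(square E) + 0.36·t(square C) + 0.24·t(square D)
Solving: t(square E) = 4.1678, t(square C) = 4.5326, t(square D) = 4.5596.
Expected turns from square C to square A: 4.5326.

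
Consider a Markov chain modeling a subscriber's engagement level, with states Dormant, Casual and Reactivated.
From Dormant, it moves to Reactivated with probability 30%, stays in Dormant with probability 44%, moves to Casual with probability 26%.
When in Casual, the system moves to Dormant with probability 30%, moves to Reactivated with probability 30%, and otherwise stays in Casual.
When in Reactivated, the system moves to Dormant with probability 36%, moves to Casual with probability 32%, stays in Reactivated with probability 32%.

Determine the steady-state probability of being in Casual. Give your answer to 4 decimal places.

0.3237

Let the stationary distribution be π with π = πP and π_1 + π_2 + π_3 = 1.
π_1 = 0.44·π_1 + 0.3·π_2 + 0.36·π_3
π_2 = 0.26·π_1 + 0.4·π_2 + 0.32·π_3
Solving with the normalization constraint gives π = (0.3702, 0.3237, 0.3061).
So the stationary probability of Casual is 0.3237.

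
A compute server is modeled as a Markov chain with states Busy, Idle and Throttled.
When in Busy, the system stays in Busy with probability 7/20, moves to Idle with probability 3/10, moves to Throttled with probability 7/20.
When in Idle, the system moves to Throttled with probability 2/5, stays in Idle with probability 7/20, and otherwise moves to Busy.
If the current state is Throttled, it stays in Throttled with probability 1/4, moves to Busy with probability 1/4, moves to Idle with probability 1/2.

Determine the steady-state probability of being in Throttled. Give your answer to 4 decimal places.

Let the stationary distribution be π with π = πP and π_1 + π_2 + π_3 = 1.
π_1 = 0.35·π_1 + 0.25·π_2 + 0.25·π_3
π_2 = 0.3·π_1 + 0.35·π_2 + 0.5·π_3
Solving with the normalization constraint gives π = (0.2778, 0.3865, 0.3357).
So the stationary probability of Throttled is 0.3357.

0.3357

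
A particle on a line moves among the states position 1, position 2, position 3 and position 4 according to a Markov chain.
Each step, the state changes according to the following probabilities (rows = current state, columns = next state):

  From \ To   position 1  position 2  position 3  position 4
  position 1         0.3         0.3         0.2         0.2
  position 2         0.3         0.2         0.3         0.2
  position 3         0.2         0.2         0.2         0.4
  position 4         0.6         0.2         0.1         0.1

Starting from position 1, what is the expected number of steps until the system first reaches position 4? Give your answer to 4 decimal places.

Let t(s) be the expected number of steps to first reach position 4 from state s, with t(position 4) = 0. Conditioning on the first step:
t(position 1) = 1 + 0.3·t(position 1) + 0.3·t(position 2) + 0.2·t(position 3)
t(position 2) = 1 + 0.3·t(position 1) + 0.2·t(position 2) + 0.3·t(position 3)
t(position 3) = 1 + 0.2·t(position 1) + 0.2·t(position 2) + 0.2·t(position 3)
Solving: t(position 1) = 4.0809, t(position 2) = 4.0074, t(position 3) = 3.2721.
Expected steps from position 1 to position 4: 4.0809.

4.0809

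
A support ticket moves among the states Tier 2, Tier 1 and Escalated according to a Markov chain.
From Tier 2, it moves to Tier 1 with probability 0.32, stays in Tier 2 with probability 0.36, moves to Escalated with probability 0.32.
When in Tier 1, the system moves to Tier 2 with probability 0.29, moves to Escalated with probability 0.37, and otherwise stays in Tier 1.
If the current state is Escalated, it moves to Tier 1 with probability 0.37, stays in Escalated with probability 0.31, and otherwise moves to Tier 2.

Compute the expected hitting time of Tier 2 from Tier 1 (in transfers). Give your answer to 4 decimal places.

Let t(s) be the expected number of transfers to first reach Tier 2 from state s, with t(Tier 2) = 0. Conditioning on the first transfer:
t(Tier 1) = 1 + 0.34·t(Tier 1) + 0.37·t(Escalated)
t(Escalated) = 1 + 0.37·t(Tier 1) + 0.31·t(Escalated)
Solving: t(Tier 1) = 3.3281, t(Escalated) = 3.2339.
Expected transfers from Tier 1 to Tier 2: 3.3281.

3.3281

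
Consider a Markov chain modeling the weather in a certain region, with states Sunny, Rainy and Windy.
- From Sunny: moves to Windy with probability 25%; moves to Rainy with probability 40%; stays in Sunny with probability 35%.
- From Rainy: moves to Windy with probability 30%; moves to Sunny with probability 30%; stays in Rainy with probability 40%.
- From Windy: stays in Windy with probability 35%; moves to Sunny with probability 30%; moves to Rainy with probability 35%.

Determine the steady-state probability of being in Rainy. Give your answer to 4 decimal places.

0.3850

Let the stationary distribution be π with π = πP and π_1 + π_2 + π_3 = 1.
π_1 = 0.35·π_1 + 0.3·π_2 + 0.3·π_3
π_2 = 0.4·π_1 + 0.4·π_2 + 0.35·π_3
Solving with the normalization constraint gives π = (0.3158, 0.3850, 0.2992).
So the stationary probability of Rainy is 0.3850.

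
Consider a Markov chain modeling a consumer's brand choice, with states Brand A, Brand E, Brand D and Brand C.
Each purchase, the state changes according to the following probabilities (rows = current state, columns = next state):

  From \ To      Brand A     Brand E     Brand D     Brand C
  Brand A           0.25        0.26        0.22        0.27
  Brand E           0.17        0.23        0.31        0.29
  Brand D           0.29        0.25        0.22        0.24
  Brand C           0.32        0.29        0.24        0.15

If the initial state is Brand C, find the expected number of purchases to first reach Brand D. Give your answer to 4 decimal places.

3.9464

Let t(s) be the expected number of purchases to first reach Brand D from state s, with t(Brand D) = 0. Conditioning on the first purchase:
t(Brand A) = 1 + 0.25·t(Brand A) + 0.26·t(Brand E) + 0.27·t(Brand C)
t(Brand E) = 1 + 0.17·t(Brand A) + 0.23·t(Brand E) + 0.29·t(Brand C)
t(Brand C) = 1 + 0.32·t(Brand A) + 0.29·t(Brand E) + 0.15·t(Brand C)
Solving: t(Brand A) = 4.0278, t(Brand E) = 3.6742, t(Brand C) = 3.9464.
Expected purchases from Brand C to Brand D: 3.9464.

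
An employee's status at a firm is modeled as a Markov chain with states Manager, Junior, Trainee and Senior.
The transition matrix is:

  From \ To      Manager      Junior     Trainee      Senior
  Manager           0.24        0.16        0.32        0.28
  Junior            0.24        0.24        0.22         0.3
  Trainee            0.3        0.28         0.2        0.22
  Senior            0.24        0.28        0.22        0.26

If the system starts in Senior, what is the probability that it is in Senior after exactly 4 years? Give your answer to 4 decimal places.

0.2651

Propagate the distribution vector 4 years from Senior.
After 0 years: (0.0000, 0.0000, 0.0000, 1.0000)
After 1 year: (0.2400, 0.2800, 0.2200, 0.2600)
After 2 years: (0.2532, 0.2400, 0.2396, 0.2672)
After 3 years: (0.2544, 0.2400, 0.2405, 0.2651)
After 4 years: (0.2544, 0.2399, 0.2406, 0.2651)
P(in Senior after 4 years) = 0.2651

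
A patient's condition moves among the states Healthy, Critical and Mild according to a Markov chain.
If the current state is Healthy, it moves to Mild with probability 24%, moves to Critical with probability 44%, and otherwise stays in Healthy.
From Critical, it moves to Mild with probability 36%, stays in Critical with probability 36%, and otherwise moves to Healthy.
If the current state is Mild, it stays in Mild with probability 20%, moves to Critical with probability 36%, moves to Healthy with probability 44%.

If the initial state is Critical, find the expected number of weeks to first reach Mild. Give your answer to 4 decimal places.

Let t(s) be the expected number of weeks to first reach Mild from state s, with t(Mild) = 0. Conditioning on the first week:
t(Healthy) = 1 + 0.32·t(Healthy) + 0.44·t(Critical)
t(Critical) = 1 + 0.28·t(Healthy) + 0.36·t(Critical)
Solving: t(Healthy) = 3.4615, t(Critical) = 3.0769.
Expected weeks from Critical to Mild: 3.0769.

3.0769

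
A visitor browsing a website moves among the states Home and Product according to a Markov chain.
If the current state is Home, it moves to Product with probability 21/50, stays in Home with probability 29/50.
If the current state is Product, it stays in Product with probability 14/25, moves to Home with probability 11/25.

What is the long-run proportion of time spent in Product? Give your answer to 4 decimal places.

Let the stationary distribution be π with π = πP and π_1 + π_2 = 1.
π_1 = 0.58·π_1 + 0.44·π_2
Solving with the normalization constraint gives π = (0.5116, 0.4884).
So the stationary probability of Product is 0.4884.

0.4884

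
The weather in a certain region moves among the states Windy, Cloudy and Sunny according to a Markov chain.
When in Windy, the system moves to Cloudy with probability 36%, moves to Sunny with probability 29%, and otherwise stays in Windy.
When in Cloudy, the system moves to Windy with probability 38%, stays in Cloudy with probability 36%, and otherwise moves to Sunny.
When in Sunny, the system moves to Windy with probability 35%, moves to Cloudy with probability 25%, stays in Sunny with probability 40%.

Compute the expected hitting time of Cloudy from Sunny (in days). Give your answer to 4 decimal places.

3.4662

Let t(s) be the expected number of days to first reach Cloudy from state s, with t(Cloudy) = 0. Conditioning on the first day:
t(Windy) = 1 + 0.35·t(Windy) + 0.29·t(Sunny)
t(Sunny) = 1 + 0.35·t(Windy) + 0.4·t(Sunny)
Solving: t(Windy) = 3.0849, t(Sunny) = 3.4662.
Expected days from Sunny to Cloudy: 3.4662.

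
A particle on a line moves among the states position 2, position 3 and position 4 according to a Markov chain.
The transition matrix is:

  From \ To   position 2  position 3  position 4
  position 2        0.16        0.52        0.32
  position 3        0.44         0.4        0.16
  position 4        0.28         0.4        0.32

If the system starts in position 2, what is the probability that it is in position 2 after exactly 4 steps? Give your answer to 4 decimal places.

Propagate the distribution vector 4 steps from position 2.
After 0 steps: (1.0000, 0.0000, 0.0000)
After 1 step: (0.1600, 0.5200, 0.3200)
After 2 steps: (0.3440, 0.4192, 0.2368)
After 3 steps: (0.3058, 0.4413, 0.2529)
After 4 steps: (0.3139, 0.4367, 0.2494)
P(in position 2 after 4 steps) = 0.3139

0.3139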